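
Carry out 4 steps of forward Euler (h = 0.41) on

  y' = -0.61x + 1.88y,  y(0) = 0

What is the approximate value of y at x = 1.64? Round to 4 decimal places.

-0.9923

Euler: y_{n+1} = y_n + h·f(x_n, y_n).
x=0.000000, y=0.000000: f=0.000000 → y ← 0.000000 + 0.41·0.000000 = 0.000000
x=0.410000, y=0.000000: f=-0.250100 → y ← 0.000000 + 0.41·(-0.250100) = -0.102541
x=0.820000, y=-0.102541: f=-0.692977 → y ← -0.102541 + 0.41·(-0.692977) = -0.386662
x=1.230000, y=-0.386662: f=-1.477224 → y ← -0.386662 + 0.41·(-1.477224) = -0.992323
y(1.64) ≈ -0.9923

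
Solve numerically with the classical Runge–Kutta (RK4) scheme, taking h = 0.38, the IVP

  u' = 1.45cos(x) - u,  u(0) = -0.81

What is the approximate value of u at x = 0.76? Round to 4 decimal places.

0.3069

RK4: k1 = f(x_n, u_n); k2 = f(x_n + h/2, u_n + (h/2)·k1); k3 = f(x_n + h/2, u_n + (h/2)·k2); k4 = f(x_n + h, u_n + h·k3); u_{n+1} = u_n + (h/6)·(k1 + 2k2 + 2k3 + k4).
x=0.000000, u=-0.810000:
  k1 = f(0.000000, -0.810000) = 2.260000
  k2 = f(0.190000, -0.380600) = 1.804506
  k3 = f(0.190000, -0.467144) = 1.891050
  k4 = f(0.380000, -0.091401) = 1.437965
  u ← -0.810000 + (0.38/6)·(k1 + 2k2 + 2k3 + k4) = -0.107692
x=0.380000, u=-0.107692:
  k1 = f(0.380000, -0.107692) = 1.454256
  k2 = f(0.570000, 0.168617) = 1.052140
  k3 = f(0.570000, 0.092215) = 1.128542
  k4 = f(0.760000, 0.321154) = 0.729858
  u ← -0.107692 + (0.38/6)·(k1 + 2k2 + 2k3 + k4) = 0.306855
u(0.76) ≈ 0.3069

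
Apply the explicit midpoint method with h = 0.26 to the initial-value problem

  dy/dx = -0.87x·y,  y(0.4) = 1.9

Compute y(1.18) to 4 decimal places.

1.1055

Midpoint: k1 = f(x_n, y_n); k2 = f(x_n + h/2, y_n + (h/2)·k1); y_{n+1} = y_n + h·k2.
x=0.400000, y=1.900000:
  k1 = f(0.400000, 1.900000) = -0.661200
  k2 = f(0.530000, 1.814044) = -0.836456
  y ← 1.900000 + 0.26·(-0.836456) = 1.682522
x=0.660000, y=1.682522:
  k1 = f(0.660000, 1.682522) = -0.966104
  k2 = f(0.790000, 1.556928) = -1.070077
  y ← 1.682522 + 0.26·(-1.070077) = 1.404302
x=0.920000, y=1.404302:
  k1 = f(0.920000, 1.404302) = -1.124003
  k2 = f(1.050000, 1.258181) = -1.149349
  y ← 1.404302 + 0.26·(-1.149349) = 1.105471
y(1.18) ≈ 1.1055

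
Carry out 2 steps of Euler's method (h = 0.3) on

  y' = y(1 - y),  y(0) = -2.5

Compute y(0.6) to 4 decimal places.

-14.5422

Euler: y_{n+1} = y_n + h·f(x_n, y_n).
x=0.000000, y=-2.500000: f=-8.750000 → y ← -2.500000 + 0.3·(-8.750000) = -5.125000
x=0.300000, y=-5.125000: f=-31.390625 → y ← -5.125000 + 0.3·(-31.390625) = -14.542187
y(0.6) ≈ -14.5422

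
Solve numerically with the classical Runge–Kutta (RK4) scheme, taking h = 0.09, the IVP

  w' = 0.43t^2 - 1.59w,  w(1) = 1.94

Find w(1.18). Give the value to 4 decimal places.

1.5379

RK4: k1 = f(t_n, w_n); k2 = f(t_n + h/2, w_n + (h/2)·k1); k3 = f(t_n + h/2, w_n + (h/2)·k2); k4 = f(t_n + h, w_n + h·k3); w_{n+1} = w_n + (h/6)·(k1 + 2k2 + 2k3 + k4).
t=1.000000, w=1.940000:
  k1 = f(1.000000, 1.940000) = -2.654600
  k2 = f(1.045000, 1.820543) = -2.425093
  k3 = f(1.045000, 1.830871) = -2.441514
  k4 = f(1.090000, 1.720264) = -2.224336
  w ← 1.940000 + (0.09/6)·(k1 + 2k2 + 2k3 + k4) = 1.720818
t=1.090000, w=1.720818:
  k1 = f(1.090000, 1.720818) = -2.225217
  k2 = f(1.135000, 1.620683) = -2.022949
  k3 = f(1.135000, 1.629785) = -2.037421
  k4 = f(1.180000, 1.537450) = -1.845813
  w ← 1.720818 + (0.09/6)·(k1 + 2k2 + 2k3 + k4) = 1.537941
w(1.18) ≈ 1.5379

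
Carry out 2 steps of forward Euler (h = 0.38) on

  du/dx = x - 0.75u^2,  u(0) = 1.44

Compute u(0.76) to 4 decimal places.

Euler: u_{n+1} = u_n + h·f(x_n, u_n).
x=0.000000, u=1.440000: f=-1.555200 → u ← 1.440000 + 0.38·(-1.555200) = 0.849024
x=0.380000, u=0.849024: f=-0.160631 → u ← 0.849024 + 0.38·(-0.160631) = 0.787984
u(0.76) ≈ 0.7880

0.7880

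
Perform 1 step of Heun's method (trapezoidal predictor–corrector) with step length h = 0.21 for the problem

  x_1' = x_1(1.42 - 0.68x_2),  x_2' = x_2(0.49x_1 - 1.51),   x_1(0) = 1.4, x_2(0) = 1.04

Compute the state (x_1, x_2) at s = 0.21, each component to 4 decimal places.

Heun on (x_1,x_2): k1 = f(s_n, state_n); k2 = f(s_n + h, state_n + h·k1); state_{n+1} = state_n + (h/2)·(k1 + k2).
0.000000: (1.400000, 1.040000)
  k1 = (0.997920, -0.856960)
  predictor → (1.609563, 0.860038)
  k2 = (1.344265, -0.620358)
  → (1.645929, 0.884882)
(x_1(0.21), x_2(0.21)) ≈ (1.6459, 0.8849)

1.6459, 0.8849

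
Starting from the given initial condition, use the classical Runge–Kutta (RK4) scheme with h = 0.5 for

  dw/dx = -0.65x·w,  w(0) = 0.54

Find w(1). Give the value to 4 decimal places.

0.3902

RK4: k1 = f(x_n, w_n); k2 = f(x_n + h/2, w_n + (h/2)·k1); k3 = f(x_n + h/2, w_n + (h/2)·k2); k4 = f(x_n + h, w_n + h·k3); w_{n+1} = w_n + (h/6)·(k1 + 2k2 + 2k3 + k4).
x=0.000000, w=0.540000:
  k1 = f(0.000000, 0.540000) = 0.000000
  k2 = f(0.250000, 0.540000) = -0.087750
  k3 = f(0.250000, 0.518062) = -0.084185
  k4 = f(0.500000, 0.497907) = -0.161820
  w ← 0.540000 + (0.5/6)·(k1 + 2k2 + 2k3 + k4) = 0.497859
x=0.500000, w=0.497859:
  k1 = f(0.500000, 0.497859) = -0.161804
  k2 = f(0.750000, 0.457408) = -0.222986
  k3 = f(0.750000, 0.442113) = -0.215530
  k4 = f(1.000000, 0.390094) = -0.253561
  w ← 0.497859 + (0.5/6)·(k1 + 2k2 + 2k3 + k4) = 0.390159
w(1) ≈ 0.3902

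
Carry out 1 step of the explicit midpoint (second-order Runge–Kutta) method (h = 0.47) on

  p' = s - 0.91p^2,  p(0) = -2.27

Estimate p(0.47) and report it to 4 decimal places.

Midpoint: k1 = f(s_n, p_n); k2 = f(s_n + h/2, p_n + (h/2)·k1); p_{n+1} = p_n + h·k2.
s=0.000000, p=-2.270000:
  k1 = f(0.000000, -2.270000) = -4.689139
  k2 = f(0.235000, -3.371948) = -10.111728
  p ← -2.270000 + 0.47·(-10.111728) = -7.022512
p(0.47) ≈ -7.0225

-7.0225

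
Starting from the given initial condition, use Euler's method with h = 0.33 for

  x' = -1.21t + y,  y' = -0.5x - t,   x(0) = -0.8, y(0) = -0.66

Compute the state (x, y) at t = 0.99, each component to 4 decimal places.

Euler on (x,y): x_{n+1} = x_n + h·x', y_{n+1} = y_n + h·y'.
0.000000: (-0.800000, -0.660000); f=(-0.660000, 0.400000) → (-1.017800, -0.528000)
0.330000: (-1.017800, -0.528000); f=(-0.927300, 0.178900) → (-1.323809, -0.468963)
0.660000: (-1.323809, -0.468963); f=(-1.267563, 0.001904) → (-1.742105, -0.468335)
(x(0.99), y(0.99)) ≈ (-1.7421, -0.4683)

-1.7421, -0.4683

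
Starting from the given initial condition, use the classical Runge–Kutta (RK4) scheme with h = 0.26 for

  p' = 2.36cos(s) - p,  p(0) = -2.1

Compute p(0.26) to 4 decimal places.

-1.0854

RK4: k1 = f(s_n, p_n); k2 = f(s_n + h/2, p_n + (h/2)·k1); k3 = f(s_n + h/2, p_n + (h/2)·k2); k4 = f(s_n + h, p_n + h·k3); p_{n+1} = p_n + (h/6)·(k1 + 2k2 + 2k3 + k4).
s=0.000000, p=-2.100000:
  k1 = f(0.000000, -2.100000) = 4.460000
  k2 = f(0.130000, -1.520200) = 3.860286
  k3 = f(0.130000, -1.598163) = 3.938249
  k4 = f(0.260000, -1.076055) = 3.356736
  p ← -2.100000 + (0.26/6)·(k1 + 2k2 + 2k3 + k4) = -1.085402
p(0.26) ≈ -1.0854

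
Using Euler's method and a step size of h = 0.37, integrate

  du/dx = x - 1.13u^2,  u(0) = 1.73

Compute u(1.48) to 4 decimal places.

0.8976

Euler: u_{n+1} = u_n + h·f(x_n, u_n).
x=0.000000, u=1.730000: f=-3.381977 → u ← 1.730000 + 0.37·(-3.381977) = 0.478669
x=0.370000, u=0.478669: f=0.111090 → u ← 0.478669 + 0.37·0.111090 = 0.519772
x=0.740000, u=0.519772: f=0.434716 → u ← 0.519772 + 0.37·0.434716 = 0.680617
x=1.110000, u=0.680617: f=0.586540 → u ← 0.680617 + 0.37·0.586540 = 0.897637
u(1.48) ≈ 0.8976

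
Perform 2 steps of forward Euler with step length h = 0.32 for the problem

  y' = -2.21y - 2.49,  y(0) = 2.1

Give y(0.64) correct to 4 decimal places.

Euler: y_{n+1} = y_n + h·f(s_n, y_n).
s=0.000000, y=2.100000: f=-7.131000 → y ← 2.100000 + 0.32·(-7.131000) = -0.181920
s=0.320000, y=-0.181920: f=-2.087957 → y ← -0.181920 + 0.32·(-2.087957) = -0.850066
y(0.64) ≈ -0.8501

-0.8501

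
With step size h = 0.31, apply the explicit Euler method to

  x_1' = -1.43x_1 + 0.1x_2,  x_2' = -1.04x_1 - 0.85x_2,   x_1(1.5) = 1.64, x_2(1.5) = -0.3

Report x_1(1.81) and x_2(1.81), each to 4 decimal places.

Euler on (x_1,x_2): x_1_{n+1} = x_1_n + h·x_1', x_2_{n+1} = x_2_n + h·x_2'.
1.500000: (1.640000, -0.300000); f=(-2.375200, -1.450600) → (0.903688, -0.749686)
(x_1(1.81), x_2(1.81)) ≈ (0.9037, -0.7497)

0.9037, -0.7497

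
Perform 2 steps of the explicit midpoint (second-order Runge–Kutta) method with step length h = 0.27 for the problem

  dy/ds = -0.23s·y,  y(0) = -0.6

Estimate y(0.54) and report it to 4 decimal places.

-0.5801

Midpoint: k1 = f(s_n, y_n); k2 = f(s_n + h/2, y_n + (h/2)·k1); y_{n+1} = y_n + h·k2.
s=0.000000, y=-0.600000:
  k1 = f(0.000000, -0.600000) = 0.000000
  k2 = f(0.135000, -0.600000) = 0.018630
  y ← -0.600000 + 0.27·0.018630 = -0.594970
s=0.270000, y=-0.594970:
  k1 = f(0.270000, -0.594970) = 0.036948
  k2 = f(0.405000, -0.589982) = 0.054957
  y ← -0.594970 + 0.27·0.054957 = -0.580132
y(0.54) ≈ -0.5801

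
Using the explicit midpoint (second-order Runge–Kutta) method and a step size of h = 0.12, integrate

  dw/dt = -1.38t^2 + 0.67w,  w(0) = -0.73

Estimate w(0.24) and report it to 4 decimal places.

Midpoint: k1 = f(t_n, w_n); k2 = f(t_n + h/2, w_n + (h/2)·k1); w_{n+1} = w_n + h·k2.
t=0.000000, w=-0.730000:
  k1 = f(0.000000, -0.730000) = -0.489100
  k2 = f(0.060000, -0.759346) = -0.513730
  w ← -0.730000 + 0.12·(-0.513730) = -0.791648
t=0.120000, w=-0.791648:
  k1 = f(0.120000, -0.791648) = -0.550276
  k2 = f(0.180000, -0.824664) = -0.597237
  w ← -0.791648 + 0.12·(-0.597237) = -0.863316
w(0.24) ≈ -0.8633

-0.8633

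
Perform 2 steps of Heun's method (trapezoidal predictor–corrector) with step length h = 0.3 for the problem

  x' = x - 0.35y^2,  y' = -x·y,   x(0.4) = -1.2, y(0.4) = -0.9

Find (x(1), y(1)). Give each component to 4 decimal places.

-2.7049, -2.4913

Heun on (x,y): k1 = f(t_n, state_n); k2 = f(t_n + h, state_n + h·k1); state_{n+1} = state_n + (h/2)·(k1 + k2).
0.400000: (-1.200000, -0.900000)
  k1 = (-1.483500, -1.080000)
  predictor → (-1.645050, -1.224000)
  k2 = (-2.169412, -2.013541)
  → (-1.747937, -1.364031)
0.700000: (-1.747937, -1.364031)
  k1 = (-2.399140, -2.384240)
  predictor → (-2.467679, -2.079303)
  k2 = (-3.980904, -5.131052)
  → (-2.704943, -2.491325)
(x(1), y(1)) ≈ (-2.7049, -2.4913)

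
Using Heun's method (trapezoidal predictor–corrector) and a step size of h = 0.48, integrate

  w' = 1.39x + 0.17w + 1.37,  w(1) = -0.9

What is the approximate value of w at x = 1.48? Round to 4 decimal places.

Heun: k1 = f(x_n, w_n); k2 = f(x_n + h, w_n + h·k1); w_{n+1} = w_n + (h/2)·(k1 + k2).
x=1.000000, w=-0.900000:
  k1 = f(1.000000, -0.900000) = 2.607000
  k2 = f(1.480000, 0.351360) = 3.486931
  w ← -0.900000 + (0.48/2)·(2.607000 + 3.486931) = 0.562543
w(1.48) ≈ 0.5625

0.5625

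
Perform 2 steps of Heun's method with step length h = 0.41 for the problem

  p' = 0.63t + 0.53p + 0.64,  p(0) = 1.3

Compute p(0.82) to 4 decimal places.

Heun: k1 = f(t_n, p_n); k2 = f(t_n + h, p_n + h·k1); p_{n+1} = p_n + (h/2)·(k1 + k2).
t=0.000000, p=1.300000:
  k1 = f(0.000000, 1.300000) = 1.329000
  k2 = f(0.410000, 1.844890) = 1.876092
  p ← 1.300000 + (0.41/2)·(1.329000 + 1.876092) = 1.957044
t=0.410000, p=1.957044:
  k1 = f(0.410000, 1.957044) = 1.935533
  k2 = f(0.820000, 2.750612) = 2.614425
  p ← 1.957044 + (0.41/2)·(1.935533 + 2.614425) = 2.889785
p(0.82) ≈ 2.8898

2.8898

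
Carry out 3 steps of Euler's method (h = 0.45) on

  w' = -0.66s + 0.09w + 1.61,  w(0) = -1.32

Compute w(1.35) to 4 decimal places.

0.3694

Euler: w_{n+1} = w_n + h·f(s_n, w_n).
s=0.000000, w=-1.320000: f=1.491200 → w ← -1.320000 + 0.45·1.491200 = -0.648960
s=0.450000, w=-0.648960: f=1.254594 → w ← -0.648960 + 0.45·1.254594 = -0.084393
s=0.900000, w=-0.084393: f=1.008405 → w ← -0.084393 + 0.45·1.008405 = 0.369389
w(1.35) ≈ 0.3694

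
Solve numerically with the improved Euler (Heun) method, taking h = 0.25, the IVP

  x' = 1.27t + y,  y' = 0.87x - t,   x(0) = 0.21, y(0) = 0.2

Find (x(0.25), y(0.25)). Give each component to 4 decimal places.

0.3054, 0.2199

Heun on (x,y): k1 = f(t_n, state_n); k2 = f(t_n + h, state_n + h·k1); state_{n+1} = state_n + (h/2)·(k1 + k2).
0.000000: (0.210000, 0.200000)
  k1 = (0.200000, 0.182700)
  predictor → (0.260000, 0.245675)
  k2 = (0.563175, -0.023800)
  → (0.305397, 0.219863)
(x(0.25), y(0.25)) ≈ (0.3054, 0.2199)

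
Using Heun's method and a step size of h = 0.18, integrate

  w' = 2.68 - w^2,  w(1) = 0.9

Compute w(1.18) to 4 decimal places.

1.1719

Heun: k1 = f(t_n, w_n); k2 = f(t_n + h, w_n + h·k1); w_{n+1} = w_n + (h/2)·(k1 + k2).
t=1.000000, w=0.900000:
  k1 = f(1.000000, 0.900000) = 1.870000
  k2 = f(1.180000, 1.236600) = 1.150820
  w ← 0.900000 + (0.18/2)·(1.870000 + 1.150820) = 1.171874
w(1.18) ≈ 1.1719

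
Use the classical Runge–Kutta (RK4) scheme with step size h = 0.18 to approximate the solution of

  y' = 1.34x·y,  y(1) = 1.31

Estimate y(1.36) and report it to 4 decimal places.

2.3146

RK4: k1 = f(x_n, y_n); k2 = f(x_n + h/2, y_n + (h/2)·k1); k3 = f(x_n + h/2, y_n + (h/2)·k2); k4 = f(x_n + h, y_n + h·k3); y_{n+1} = y_n + (h/6)·(k1 + 2k2 + 2k3 + k4).
x=1.000000, y=1.310000:
  k1 = f(1.000000, 1.310000) = 1.755400
  k2 = f(1.090000, 1.467986) = 2.144140
  k3 = f(1.090000, 1.502973) = 2.195242
  k4 = f(1.180000, 1.705144) = 2.696173
  y ← 1.310000 + (0.18/6)·(k1 + 2k2 + 2k3 + k4) = 1.703910
x=1.180000, y=1.703910:
  k1 = f(1.180000, 1.703910) = 2.694223
  k2 = f(1.270000, 1.946390) = 3.312367
  k3 = f(1.270000, 2.002023) = 3.407043
  k4 = f(1.360000, 2.317178) = 4.222825
  y ← 1.703910 + (0.18/6)·(k1 + 2k2 + 2k3 + k4) = 2.314586
y(1.36) ≈ 2.3146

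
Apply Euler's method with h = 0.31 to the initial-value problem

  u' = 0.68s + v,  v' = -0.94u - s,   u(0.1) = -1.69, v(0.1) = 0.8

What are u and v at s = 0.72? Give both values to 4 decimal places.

-0.9434, 1.5484

Euler on (u,v): u_{n+1} = u_n + h·u', v_{n+1} = v_n + h·v'.
0.100000: (-1.690000, 0.800000); f=(0.868000, 1.488600) → (-1.420920, 1.261466)
0.410000: (-1.420920, 1.261466); f=(1.540266, 0.925665) → (-0.943438, 1.548422)
(u(0.72), v(0.72)) ≈ (-0.9434, 1.5484)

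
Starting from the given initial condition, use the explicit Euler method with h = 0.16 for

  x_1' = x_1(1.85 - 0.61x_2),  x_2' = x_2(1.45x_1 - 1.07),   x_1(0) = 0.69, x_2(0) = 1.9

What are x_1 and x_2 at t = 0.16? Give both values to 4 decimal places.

0.7663, 1.8789

Euler on (x_1,x_2): x_1_{n+1} = x_1_n + h·x_1', x_2_{n+1} = x_2_n + h·x_2'.
0.000000: (0.690000, 1.900000); f=(0.476790, -0.132050) → (0.766286, 1.878872)
(x_1(0.16), x_2(0.16)) ≈ (0.7663, 1.8789)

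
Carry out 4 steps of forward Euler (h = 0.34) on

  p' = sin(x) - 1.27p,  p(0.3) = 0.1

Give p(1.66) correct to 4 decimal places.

Euler: p_{n+1} = p_n + h·f(x_n, p_n).
x=0.300000, p=0.100000: f=0.168520 → p ← 0.100000 + 0.34·0.168520 = 0.157297
x=0.640000, p=0.157297: f=0.397428 → p ← 0.157297 + 0.34·0.397428 = 0.292423
x=0.980000, p=0.292423: f=0.459121 → p ← 0.292423 + 0.34·0.459121 = 0.448524
x=1.320000, p=0.448524: f=0.399090 → p ← 0.448524 + 0.34·0.399090 = 0.584214
p(1.66) ≈ 0.5842

0.5842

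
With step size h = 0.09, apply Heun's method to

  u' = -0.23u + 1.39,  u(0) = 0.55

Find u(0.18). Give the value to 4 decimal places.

0.7728

Heun: k1 = f(t_n, u_n); k2 = f(t_n + h, u_n + h·k1); u_{n+1} = u_n + (h/2)·(k1 + k2).
t=0.000000, u=0.550000:
  k1 = f(0.000000, 0.550000) = 1.263500
  k2 = f(0.090000, 0.663715) = 1.237346
  u ← 0.550000 + (0.09/2)·(1.263500 + 1.237346) = 0.662538
t=0.090000, u=0.662538:
  k1 = f(0.090000, 0.662538) = 1.237616
  k2 = f(0.180000, 0.773924) = 1.211998
  u ← 0.662538 + (0.09/2)·(1.237616 + 1.211998) = 0.772771
u(0.18) ≈ 0.7728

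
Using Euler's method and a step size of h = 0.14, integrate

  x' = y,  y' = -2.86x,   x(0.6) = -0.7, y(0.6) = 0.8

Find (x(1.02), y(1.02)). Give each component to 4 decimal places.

Euler on (x,y): x_{n+1} = x_n + h·x', y_{n+1} = y_n + h·y'.
0.600000: (-0.700000, 0.800000); f=(0.800000, 2.002000) → (-0.588000, 1.080280)
0.740000: (-0.588000, 1.080280); f=(1.080280, 1.681680) → (-0.436761, 1.315715)
0.880000: (-0.436761, 1.315715); f=(1.315715, 1.249136) → (-0.252561, 1.490594)
(x(1.02), y(1.02)) ≈ (-0.2526, 1.4906)

-0.2526, 1.4906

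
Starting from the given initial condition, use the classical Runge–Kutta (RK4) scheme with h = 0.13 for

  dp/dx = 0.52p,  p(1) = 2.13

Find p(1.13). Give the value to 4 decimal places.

RK4: k1 = f(x_n, p_n); k2 = f(x_n + h/2, p_n + (h/2)·k1); k3 = f(x_n + h/2, p_n + (h/2)·k2); k4 = f(x_n + h, p_n + h·k3); p_{n+1} = p_n + (h/6)·(k1 + 2k2 + 2k3 + k4).
x=1.000000, p=2.130000:
  k1 = f(1.000000, 2.130000) = 1.107600
  k2 = f(1.065000, 2.201994) = 1.145037
  k3 = f(1.065000, 2.204427) = 1.146302
  k4 = f(1.130000, 2.279019) = 1.185090
  p ← 2.130000 + (0.13/6)·(k1 + 2k2 + 2k3 + k4) = 2.278966
p(1.13) ≈ 2.2790

2.2790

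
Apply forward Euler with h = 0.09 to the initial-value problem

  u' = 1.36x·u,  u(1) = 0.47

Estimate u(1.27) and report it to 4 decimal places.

0.6843

Euler: u_{n+1} = u_n + h·f(x_n, u_n).
x=1.000000, u=0.470000: f=0.639200 → u ← 0.470000 + 0.09·0.639200 = 0.527528
x=1.090000, u=0.527528: f=0.782008 → u ← 0.527528 + 0.09·0.782008 = 0.597909
x=1.180000, u=0.597909: f=0.959524 → u ← 0.597909 + 0.09·0.959524 = 0.684266
u(1.27) ≈ 0.6843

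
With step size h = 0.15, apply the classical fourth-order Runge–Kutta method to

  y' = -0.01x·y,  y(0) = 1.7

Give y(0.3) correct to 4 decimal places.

RK4: k1 = f(x_n, y_n); k2 = f(x_n + h/2, y_n + (h/2)·k1); k3 = f(x_n + h/2, y_n + (h/2)·k2); k4 = f(x_n + h, y_n + h·k3); y_{n+1} = y_n + (h/6)·(k1 + 2k2 + 2k3 + k4).
x=0.000000, y=1.700000:
  k1 = f(0.000000, 1.700000) = 0.000000
  k2 = f(0.075000, 1.700000) = -0.001275
  k3 = f(0.075000, 1.699904) = -0.001275
  k4 = f(0.150000, 1.699809) = -0.002550
  y ← 1.700000 + (0.15/6)·(k1 + 2k2 + 2k3 + k4) = 1.699809
x=0.150000, y=1.699809:
  k1 = f(0.150000, 1.699809) = -0.002550
  k2 = f(0.225000, 1.699618) = -0.003824
  k3 = f(0.225000, 1.699522) = -0.003824
  k4 = f(0.300000, 1.699235) = -0.005098
  y ← 1.699809 + (0.15/6)·(k1 + 2k2 + 2k3 + k4) = 1.699235
y(0.3) ≈ 1.6992

1.6992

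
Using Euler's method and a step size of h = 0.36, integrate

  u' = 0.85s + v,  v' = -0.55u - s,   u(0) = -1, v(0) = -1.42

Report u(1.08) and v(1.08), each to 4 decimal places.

-1.9995, -0.9471

Euler on (u,v): u_{n+1} = u_n + h·u', v_{n+1} = v_n + h·v'.
0.000000: (-1.000000, -1.420000); f=(-1.420000, 0.550000) → (-1.511200, -1.222000)
0.360000: (-1.511200, -1.222000); f=(-0.916000, 0.471160) → (-1.840960, -1.052382)
0.720000: (-1.840960, -1.052382); f=(-0.440382, 0.292528) → (-1.999498, -0.947072)
(u(1.08), v(1.08)) ≈ (-1.9995, -0.9471)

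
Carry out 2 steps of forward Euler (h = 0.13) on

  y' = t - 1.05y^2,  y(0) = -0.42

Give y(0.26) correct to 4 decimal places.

-0.4541

Euler: y_{n+1} = y_n + h·f(t_n, y_n).
t=0.000000, y=-0.420000: f=-0.185220 → y ← -0.420000 + 0.13·(-0.185220) = -0.444079
t=0.130000, y=-0.444079: f=-0.077066 → y ← -0.444079 + 0.13·(-0.077066) = -0.454097
y(0.26) ≈ -0.4541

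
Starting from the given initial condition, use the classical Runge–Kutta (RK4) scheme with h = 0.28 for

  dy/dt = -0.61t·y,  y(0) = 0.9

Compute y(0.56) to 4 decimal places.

0.8179

RK4: k1 = f(t_n, y_n); k2 = f(t_n + h/2, y_n + (h/2)·k1); k3 = f(t_n + h/2, y_n + (h/2)·k2); k4 = f(t_n + h, y_n + h·k3); y_{n+1} = y_n + (h/6)·(k1 + 2k2 + 2k3 + k4).
t=0.000000, y=0.900000:
  k1 = f(0.000000, 0.900000) = 0.000000
  k2 = f(0.140000, 0.900000) = -0.076860
  k3 = f(0.140000, 0.889240) = -0.075941
  k4 = f(0.280000, 0.878737) = -0.150088
  y ← 0.900000 + (0.28/6)·(k1 + 2k2 + 2k3 + k4) = 0.878734
t=0.280000, y=0.878734:
  k1 = f(0.280000, 0.878734) = -0.150088
  k2 = f(0.420000, 0.857722) = -0.219748
  k3 = f(0.420000, 0.847970) = -0.217250
  k4 = f(0.560000, 0.817904) = -0.279396
  y ← 0.878734 + (0.28/6)·(k1 + 2k2 + 2k3 + k4) = 0.817905
y(0.56) ≈ 0.8179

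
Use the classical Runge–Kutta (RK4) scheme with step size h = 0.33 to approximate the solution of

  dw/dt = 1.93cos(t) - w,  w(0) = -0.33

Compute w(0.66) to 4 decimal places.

RK4: k1 = f(t_n, w_n); k2 = f(t_n + h/2, w_n + (h/2)·k1); k3 = f(t_n + h/2, w_n + (h/2)·k2); k4 = f(t_n + h, w_n + h·k3); w_{n+1} = w_n + (h/6)·(k1 + 2k2 + 2k3 + k4).
t=0.000000, w=-0.330000:
  k1 = f(0.000000, -0.330000) = 2.260000
  k2 = f(0.165000, 0.042900) = 1.860887
  k3 = f(0.165000, -0.022954) = 1.926741
  k4 = f(0.330000, 0.305825) = 1.520037
  w ← -0.330000 + (0.33/6)·(k1 + 2k2 + 2k3 + k4) = 0.294541
t=0.330000, w=0.294541:
  k1 = f(0.330000, 0.294541) = 1.531321
  k2 = f(0.495000, 0.547209) = 1.151131
  k3 = f(0.495000, 0.484478) = 1.213862
  k4 = f(0.660000, 0.695116) = 0.829569
  w ← 0.294541 + (0.33/6)·(k1 + 2k2 + 2k3 + k4) = 0.684539
w(0.66) ≈ 0.6845

0.6845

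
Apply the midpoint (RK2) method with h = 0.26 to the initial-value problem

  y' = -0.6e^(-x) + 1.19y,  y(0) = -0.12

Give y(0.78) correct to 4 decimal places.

-0.8612

Midpoint: k1 = f(x_n, y_n); k2 = f(x_n + h/2, y_n + (h/2)·k1); y_{n+1} = y_n + h·k2.
x=0.000000, y=-0.120000:
  k1 = f(0.000000, -0.120000) = -0.742800
  k2 = f(0.130000, -0.216564) = -0.784568
  y ← -0.120000 + 0.26·(-0.784568) = -0.323988
x=0.260000, y=-0.323988:
  k1 = f(0.260000, -0.323988) = -0.848176
  k2 = f(0.390000, -0.434251) = -0.922992
  y ← -0.323988 + 0.26·(-0.922992) = -0.563966
x=0.520000, y=-0.563966:
  k1 = f(0.520000, -0.563966) = -1.027832
  k2 = f(0.650000, -0.697584) = -1.143352
  y ← -0.563966 + 0.26·(-1.143352) = -0.861237
y(0.78) ≈ -0.8612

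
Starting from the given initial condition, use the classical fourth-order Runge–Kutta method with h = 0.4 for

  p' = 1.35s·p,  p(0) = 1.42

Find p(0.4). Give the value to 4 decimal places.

RK4: k1 = f(s_n, p_n); k2 = f(s_n + h/2, p_n + (h/2)·k1); k3 = f(s_n + h/2, p_n + (h/2)·k2); k4 = f(s_n + h, p_n + h·k3); p_{n+1} = p_n + (h/6)·(k1 + 2k2 + 2k3 + k4).
s=0.000000, p=1.420000:
  k1 = f(0.000000, 1.420000) = 0.000000
  k2 = f(0.200000, 1.420000) = 0.383400
  k3 = f(0.200000, 1.496680) = 0.404104
  k4 = f(0.400000, 1.581641) = 0.854086
  p ← 1.420000 + (0.4/6)·(k1 + 2k2 + 2k3 + k4) = 1.581940
p(0.4) ≈ 1.5819

1.5819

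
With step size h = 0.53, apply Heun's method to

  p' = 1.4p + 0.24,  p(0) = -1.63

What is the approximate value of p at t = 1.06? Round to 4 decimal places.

Heun: k1 = f(t_n, p_n); k2 = f(t_n + h, p_n + h·k1); p_{n+1} = p_n + (h/2)·(k1 + k2).
t=0.000000, p=-1.630000:
  k1 = f(0.000000, -1.630000) = -2.042000
  k2 = f(0.530000, -2.712260) = -3.557164
  p ← -1.630000 + (0.53/2)·(-2.042000 + (-3.557164)) = -3.113778
t=0.530000, p=-3.113778:
  k1 = f(0.530000, -3.113778) = -4.119290
  k2 = f(1.060000, -5.297002) = -7.175803
  p ← -3.113778 + (0.53/2)·(-4.119290 + (-7.175803)) = -6.106978
p(1.06) ≈ -6.1070

-6.1070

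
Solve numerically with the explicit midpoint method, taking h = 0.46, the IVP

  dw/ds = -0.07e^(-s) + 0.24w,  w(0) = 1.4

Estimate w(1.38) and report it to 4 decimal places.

1.8842

Midpoint: k1 = f(s_n, w_n); k2 = f(s_n + h/2, w_n + (h/2)·k1); w_{n+1} = w_n + h·k2.
s=0.000000, w=1.400000:
  k1 = f(0.000000, 1.400000) = 0.266000
  k2 = f(0.230000, 1.461180) = 0.295066
  w ← 1.400000 + 0.46·0.295066 = 1.535730
s=0.460000, w=1.535730:
  k1 = f(0.460000, 1.535730) = 0.324385
  k2 = f(0.690000, 1.610339) = 0.351371
  w ← 1.535730 + 0.46·0.351371 = 1.697361
s=0.920000, w=1.697361:
  k1 = f(0.920000, 1.697361) = 0.379470
  k2 = f(1.150000, 1.784639) = 0.406149
  w ← 1.697361 + 0.46·0.406149 = 1.884189
w(1.38) ≈ 1.8842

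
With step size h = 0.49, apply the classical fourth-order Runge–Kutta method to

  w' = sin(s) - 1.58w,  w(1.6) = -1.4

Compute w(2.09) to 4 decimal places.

-0.3277

RK4: k1 = f(s_n, w_n); k2 = f(s_n + h/2, w_n + (h/2)·k1); k3 = f(s_n + h/2, w_n + (h/2)·k2); k4 = f(s_n + h, w_n + h·k3); w_{n+1} = w_n + (h/6)·(k1 + 2k2 + 2k3 + k4).
s=1.600000, w=-1.400000:
  k1 = f(1.600000, -1.400000) = 3.211574
  k2 = f(1.845000, -0.613164) = 1.931441
  k3 = f(1.845000, -0.926797) = 2.426980
  k4 = f(2.090000, -0.210780) = 1.201246
  w ← -1.400000 + (0.49/6)·(k1 + 2k2 + 2k3 + k4) = -0.327744
w(2.09) ≈ -0.3277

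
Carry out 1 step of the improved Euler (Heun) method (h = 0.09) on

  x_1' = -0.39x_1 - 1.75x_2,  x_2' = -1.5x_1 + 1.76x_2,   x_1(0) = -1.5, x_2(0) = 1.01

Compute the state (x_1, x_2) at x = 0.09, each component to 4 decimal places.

-1.6331, 1.4084

Heun on (x_1,x_2): k1 = f(x_n, state_n); k2 = f(x_n + h, state_n + h·k1); state_{n+1} = state_n + (h/2)·(k1 + k2).
0.000000: (-1.500000, 1.010000)
  k1 = (-1.182500, 4.027600)
  predictor → (-1.606425, 1.372484)
  k2 = (-1.775341, 4.825209)
  → (-1.633103, 1.408376)
(x_1(0.09), x_2(0.09)) ≈ (-1.6331, 1.4084)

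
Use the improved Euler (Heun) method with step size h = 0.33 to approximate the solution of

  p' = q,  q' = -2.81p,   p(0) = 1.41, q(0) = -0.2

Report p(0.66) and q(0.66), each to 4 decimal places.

Heun on (p,q): k1 = f(x_n, state_n); k2 = f(x_n + h, state_n + h·k1); state_{n+1} = state_n + (h/2)·(k1 + k2).
0.000000: (1.410000, -0.200000)
  k1 = (-0.200000, -3.962100)
  predictor → (1.344000, -1.507493)
  k2 = (-1.507493, -3.776640)
  → (1.128264, -1.476892)
0.330000: (1.128264, -1.476892)
  k1 = (-1.476892, -3.170421)
  predictor → (0.640889, -2.523131)
  k2 = (-2.523131, -1.800899)
  → (0.468260, -2.297160)
(p(0.66), q(0.66)) ≈ (0.4683, -2.2972)

0.4683, -2.2972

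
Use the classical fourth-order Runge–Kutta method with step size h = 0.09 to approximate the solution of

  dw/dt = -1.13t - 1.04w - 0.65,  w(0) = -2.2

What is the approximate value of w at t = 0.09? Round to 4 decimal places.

-2.0637

RK4: k1 = f(t_n, w_n); k2 = f(t_n + h/2, w_n + (h/2)·k1); k3 = f(t_n + h/2, w_n + (h/2)·k2); k4 = f(t_n + h, w_n + h·k3); w_{n+1} = w_n + (h/6)·(k1 + 2k2 + 2k3 + k4).
t=0.000000, w=-2.200000:
  k1 = f(0.000000, -2.200000) = 1.638000
  k2 = f(0.045000, -2.126290) = 1.510492
  k3 = f(0.045000, -2.132028) = 1.516459
  k4 = f(0.090000, -2.063519) = 1.394359
  w ← -2.200000 + (0.09/6)·(k1 + 2k2 + 2k3 + k4) = -2.063706
w(0.09) ≈ -2.0637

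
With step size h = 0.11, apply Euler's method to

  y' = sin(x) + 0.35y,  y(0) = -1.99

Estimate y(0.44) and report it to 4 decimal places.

Euler: y_{n+1} = y_n + h·f(x_n, y_n).
x=0.000000, y=-1.990000: f=-0.696500 → y ← -1.990000 + 0.11·(-0.696500) = -2.066615
x=0.110000, y=-2.066615: f=-0.613537 → y ← -2.066615 + 0.11·(-0.613537) = -2.134104
x=0.220000, y=-2.134104: f=-0.528707 → y ← -2.134104 + 0.11·(-0.528707) = -2.192262
x=0.330000, y=-2.192262: f=-0.443249 → y ← -2.192262 + 0.11·(-0.443249) = -2.241019
y(0.44) ≈ -2.2410

-2.2410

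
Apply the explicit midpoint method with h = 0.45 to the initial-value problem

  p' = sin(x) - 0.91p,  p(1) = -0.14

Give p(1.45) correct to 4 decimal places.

Midpoint: k1 = f(x_n, p_n); k2 = f(x_n + h/2, p_n + (h/2)·k1); p_{n+1} = p_n + h·k2.
x=1.000000, p=-0.140000:
  k1 = f(1.000000, -0.140000) = 0.968871
  k2 = f(1.225000, 0.077996) = 0.869830
  p ← -0.140000 + 0.45·0.869830 = 0.251423
p(1.45) ≈ 0.2514

0.2514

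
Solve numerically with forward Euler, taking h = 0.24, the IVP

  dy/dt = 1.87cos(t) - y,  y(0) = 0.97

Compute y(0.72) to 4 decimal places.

1.4144

Euler: y_{n+1} = y_n + h·f(t_n, y_n).
t=0.000000, y=0.970000: f=0.900000 → y ← 0.970000 + 0.24·0.900000 = 1.186000
t=0.240000, y=1.186000: f=0.630402 → y ← 1.186000 + 0.24·0.630402 = 1.337296
t=0.480000, y=1.337296: f=0.321384 → y ← 1.337296 + 0.24·0.321384 = 1.414429
y(0.72) ≈ 1.4144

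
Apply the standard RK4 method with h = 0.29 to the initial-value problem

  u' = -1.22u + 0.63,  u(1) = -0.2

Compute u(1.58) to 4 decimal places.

0.1633

RK4: k1 = f(t_n, u_n); k2 = f(t_n + h/2, u_n + (h/2)·k1); k3 = f(t_n + h/2, u_n + (h/2)·k2); k4 = f(t_n + h, u_n + h·k3); u_{n+1} = u_n + (h/6)·(k1 + 2k2 + 2k3 + k4).
t=1.000000, u=-0.200000:
  k1 = f(1.000000, -0.200000) = 0.874000
  k2 = f(1.145000, -0.073270) = 0.719389
  k3 = f(1.145000, -0.095689) = 0.746740
  k4 = f(1.290000, 0.016555) = 0.609803
  u ← -0.200000 + (0.29/6)·(k1 + 2k2 + 2k3 + k4) = 0.013443
t=1.290000, u=0.013443:
  k1 = f(1.290000, 0.013443) = 0.613600
  k2 = f(1.435000, 0.102415) = 0.505054
  k3 = f(1.435000, 0.086676) = 0.524256
  k4 = f(1.580000, 0.165477) = 0.428118
  u ← 0.013443 + (0.29/6)·(k1 + 2k2 + 2k3 + k4) = 0.163293
u(1.58) ≈ 0.1633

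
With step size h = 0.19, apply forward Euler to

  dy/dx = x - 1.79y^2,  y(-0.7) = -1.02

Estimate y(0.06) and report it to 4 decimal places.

Euler: y_{n+1} = y_n + h·f(x_n, y_n).
x=-0.700000, y=-1.020000: f=-2.562316 → y ← -1.020000 + 0.19·(-2.562316) = -1.506840
x=-0.510000, y=-1.506840: f=-4.574315 → y ← -1.506840 + 0.19·(-4.574315) = -2.375960
x=-0.320000, y=-2.375960: f=-10.424881 → y ← -2.375960 + 0.19·(-10.424881) = -4.356687
x=-0.130000, y=-4.356687: f=-34.105497 → y ← -4.356687 + 0.19·(-34.105497) = -10.836732
y(0.06) ≈ -10.8367

-10.8367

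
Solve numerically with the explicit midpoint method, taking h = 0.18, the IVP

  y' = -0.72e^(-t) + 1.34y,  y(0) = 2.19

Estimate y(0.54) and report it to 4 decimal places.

Midpoint: k1 = f(t_n, y_n); k2 = f(t_n + h/2, y_n + (h/2)·k1); y_{n+1} = y_n + h·k2.
t=0.000000, y=2.190000:
  k1 = f(0.000000, 2.190000) = 2.214600
  k2 = f(0.090000, 2.389314) = 2.543650
  y ← 2.190000 + 0.18·2.543650 = 2.647857
t=0.180000, y=2.647857:
  k1 = f(0.180000, 2.647857) = 2.946734
  k2 = f(0.270000, 2.913063) = 3.353871
  y ← 2.647857 + 0.18·3.353871 = 3.251554
t=0.360000, y=3.251554:
  k1 = f(0.360000, 3.251554) = 3.854755
  k2 = f(0.450000, 3.598482) = 4.362873
  y ← 3.251554 + 0.18·4.362873 = 4.036871
y(0.54) ≈ 4.0369

4.0369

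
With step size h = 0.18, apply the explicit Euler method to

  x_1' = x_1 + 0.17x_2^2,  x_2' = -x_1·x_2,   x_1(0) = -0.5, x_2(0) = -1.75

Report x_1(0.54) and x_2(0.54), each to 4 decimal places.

-0.4275, -2.2553

Euler on (x_1,x_2): x_1_{n+1} = x_1_n + h·x_1', x_2_{n+1} = x_2_n + h·x_2'.
0.000000: (-0.500000, -1.750000); f=(0.020625, -0.875000) → (-0.496287, -1.907500)
0.180000: (-0.496287, -1.907500); f=(0.122267, -0.946668) → (-0.474279, -2.077900)
0.360000: (-0.474279, -2.077900); f=(0.259724, -0.985505) → (-0.427529, -2.255291)
(x_1(0.54), x_2(0.54)) ≈ (-0.4275, -2.2553)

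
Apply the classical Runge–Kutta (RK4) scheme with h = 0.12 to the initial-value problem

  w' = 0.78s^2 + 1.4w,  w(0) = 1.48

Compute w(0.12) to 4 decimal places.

RK4: k1 = f(s_n, w_n); k2 = f(s_n + h/2, w_n + (h/2)·k1); k3 = f(s_n + h/2, w_n + (h/2)·k2); k4 = f(s_n + h, w_n + h·k3); w_{n+1} = w_n + (h/6)·(k1 + 2k2 + 2k3 + k4).
s=0.000000, w=1.480000:
  k1 = f(0.000000, 1.480000) = 2.072000
  k2 = f(0.060000, 1.604320) = 2.248856
  k3 = f(0.060000, 1.614931) = 2.263712
  k4 = f(0.120000, 1.751645) = 2.463536
  w ← 1.480000 + (0.12/6)·(k1 + 2k2 + 2k3 + k4) = 1.751213
w(0.12) ≈ 1.7512

1.7512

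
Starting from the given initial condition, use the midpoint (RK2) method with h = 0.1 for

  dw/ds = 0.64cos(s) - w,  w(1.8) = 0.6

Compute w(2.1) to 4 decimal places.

Midpoint: k1 = f(s_n, w_n); k2 = f(s_n + h/2, w_n + (h/2)·k1); w_{n+1} = w_n + h·k2.
s=1.800000, w=0.600000:
  k1 = f(1.800000, 0.600000) = -0.745409
  k2 = f(1.850000, 0.562730) = -0.739107
  w ← 0.600000 + 0.1·(-0.739107) = 0.526089
s=1.900000, w=0.526089:
  k1 = f(1.900000, 0.526089) = -0.732995
  k2 = f(1.950000, 0.489440) = -0.726355
  w ← 0.526089 + 0.1·(-0.726355) = 0.453454
s=2.000000, w=0.453454:
  k1 = f(2.000000, 0.453454) = -0.719788
  k2 = f(2.050000, 0.417464) = -0.712551
  w ← 0.453454 + 0.1·(-0.712551) = 0.382199
w(2.1) ≈ 0.3822

0.3822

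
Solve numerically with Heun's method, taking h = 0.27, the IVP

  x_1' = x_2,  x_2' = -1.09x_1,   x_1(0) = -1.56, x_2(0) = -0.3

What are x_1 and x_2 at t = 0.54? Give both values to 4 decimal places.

Heun on (x_1,x_2): k1 = f(t_n, state_n); k2 = f(t_n + h, state_n + h·k1); state_{n+1} = state_n + (h/2)·(k1 + k2).
0.000000: (-1.560000, -0.300000)
  k1 = (-0.300000, 1.700400)
  predictor → (-1.641000, 0.159108)
  k2 = (0.159108, 1.788690)
  → (-1.579020, 0.171027)
0.270000: (-1.579020, 0.171027)
  k1 = (0.171027, 1.721132)
  predictor → (-1.532843, 0.635733)
  k2 = (0.635733, 1.670799)
  → (-1.470108, 0.628938)
(x_1(0.54), x_2(0.54)) ≈ (-1.4701, 0.6289)

-1.4701, 0.6289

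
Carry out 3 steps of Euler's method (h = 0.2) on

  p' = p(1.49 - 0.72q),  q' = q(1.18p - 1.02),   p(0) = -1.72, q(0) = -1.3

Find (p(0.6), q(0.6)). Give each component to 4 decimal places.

Euler on (p,q): p_{n+1} = p_n + h·p', q_{n+1} = q_n + h·q'.
0.000000: (-1.720000, -1.300000); f=(-4.172720, 3.964480) → (-2.554544, -0.507104)
0.200000: (-2.554544, -0.507104); f=(-4.738973, 2.045841) → (-3.502339, -0.097936)
0.400000: (-3.502339, -0.097936); f=(-5.465447, 0.504640) → (-4.595428, 0.002992)
(p(0.6), q(0.6)) ≈ (-4.5954, 0.0030)

-4.5954, 0.0030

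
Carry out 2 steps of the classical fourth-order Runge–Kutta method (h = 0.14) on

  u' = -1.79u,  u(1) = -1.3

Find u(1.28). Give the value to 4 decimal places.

RK4: k1 = f(x_n, u_n); k2 = f(x_n + h/2, u_n + (h/2)·k1); k3 = f(x_n + h/2, u_n + (h/2)·k2); k4 = f(x_n + h, u_n + h·k3); u_{n+1} = u_n + (h/6)·(k1 + 2k2 + 2k3 + k4).
x=1.000000, u=-1.300000:
  k1 = f(1.000000, -1.300000) = 2.327000
  k2 = f(1.070000, -1.137110) = 2.035427
  k3 = f(1.070000, -1.157520) = 2.071961
  k4 = f(1.140000, -1.009925) = 1.807767
  u ← -1.300000 + (0.14/6)·(k1 + 2k2 + 2k3 + k4) = -1.011844
x=1.140000, u=-1.011844:
  k1 = f(1.140000, -1.011844) = 1.811201
  k2 = f(1.210000, -0.885060) = 1.584257
  k3 = f(1.210000, -0.900946) = 1.612693
  k4 = f(1.280000, -0.786067) = 1.407060
  u ← -1.011844 + (0.14/6)·(k1 + 2k2 + 2k3 + k4) = -0.787560
u(1.28) ≈ -0.7876

-0.7876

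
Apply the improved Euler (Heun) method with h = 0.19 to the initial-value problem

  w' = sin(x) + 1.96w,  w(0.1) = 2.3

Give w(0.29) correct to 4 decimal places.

Heun: k1 = f(x_n, w_n); k2 = f(x_n + h, w_n + h·k1); w_{n+1} = w_n + (h/2)·(k1 + k2).
x=0.100000, w=2.300000:
  k1 = f(0.100000, 2.300000) = 4.607833
  k2 = f(0.290000, 3.175488) = 6.509909
  w ← 2.300000 + (0.19/2)·(4.607833 + 6.509909) = 3.356186
w(0.29) ≈ 3.3562

3.3562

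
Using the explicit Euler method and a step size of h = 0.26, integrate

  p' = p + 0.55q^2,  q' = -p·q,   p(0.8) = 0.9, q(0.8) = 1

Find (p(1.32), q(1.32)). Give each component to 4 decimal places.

1.6929, 0.5117

Euler on (p,q): p_{n+1} = p_n + h·p', q_{n+1} = q_n + h·q'.
0.800000: (0.900000, 1.000000); f=(1.450000, -0.900000) → (1.277000, 0.766000)
1.060000: (1.277000, 0.766000); f=(1.599716, -0.978182) → (1.692926, 0.511673)
(p(1.32), q(1.32)) ≈ (1.6929, 0.5117)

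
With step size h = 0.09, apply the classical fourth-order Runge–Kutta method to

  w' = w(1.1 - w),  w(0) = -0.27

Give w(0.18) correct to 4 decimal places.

-0.3478

RK4: k1 = f(x_n, w_n); k2 = f(x_n + h/2, w_n + (h/2)·k1); k3 = f(x_n + h/2, w_n + (h/2)·k2); k4 = f(x_n + h, w_n + h·k3); w_{n+1} = w_n + (h/6)·(k1 + 2k2 + 2k3 + k4).
x=0.000000, w=-0.270000:
  k1 = f(0.000000, -0.270000) = -0.369900
  k2 = f(0.045000, -0.286645) = -0.397476
  k3 = f(0.045000, -0.287886) = -0.399554
  k4 = f(0.090000, -0.305960) = -0.430167
  w ← -0.270000 + (0.09/6)·(k1 + 2k2 + 2k3 + k4) = -0.305912
x=0.090000, w=-0.305912:
  k1 = f(0.090000, -0.305912) = -0.430085
  k2 = f(0.135000, -0.325266) = -0.463590
  k3 = f(0.135000, -0.326773) = -0.466232
  k4 = f(0.180000, -0.347873) = -0.503675
  w ← -0.305912 + (0.09/6)·(k1 + 2k2 + 2k3 + k4) = -0.347813
w(0.18) ≈ -0.3478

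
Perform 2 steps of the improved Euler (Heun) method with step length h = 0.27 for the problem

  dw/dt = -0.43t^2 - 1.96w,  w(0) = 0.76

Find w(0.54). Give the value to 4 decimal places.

Heun: k1 = f(t_n, w_n); k2 = f(t_n + h, w_n + h·k1); w_{n+1} = w_n + (h/2)·(k1 + k2).
t=0.000000, w=0.760000:
  k1 = f(0.000000, 0.760000) = -1.489600
  k2 = f(0.270000, 0.357808) = -0.732651
  w ← 0.760000 + (0.27/2)·(-1.489600 + (-0.732651)) = 0.459996
t=0.270000, w=0.459996:
  k1 = f(0.270000, 0.459996) = -0.932939
  k2 = f(0.540000, 0.208103) = -0.533269
  w ← 0.459996 + (0.27/2)·(-0.932939 + (-0.533269)) = 0.262058
w(0.54) ≈ 0.2621

0.2621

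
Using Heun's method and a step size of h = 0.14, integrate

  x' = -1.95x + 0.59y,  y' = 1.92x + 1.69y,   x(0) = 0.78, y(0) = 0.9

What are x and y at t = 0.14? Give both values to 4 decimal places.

Heun on (x,y): k1 = f(t_n, state_n); k2 = f(t_n + h, state_n + h·k1); state_{n+1} = state_n + (h/2)·(k1 + k2).
0.000000: (0.780000, 0.900000)
  k1 = (-0.990000, 3.018600)
  predictor → (0.641400, 1.322604)
  k2 = (-0.470394, 3.466689)
  → (0.677772, 1.353970)
(x(0.14), y(0.14)) ≈ (0.6778, 1.3540)

0.6778, 1.3540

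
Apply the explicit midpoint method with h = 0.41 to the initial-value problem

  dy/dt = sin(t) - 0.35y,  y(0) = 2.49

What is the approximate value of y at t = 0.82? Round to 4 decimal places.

Midpoint: k1 = f(t_n, y_n); k2 = f(t_n + h/2, y_n + (h/2)·k1); y_{n+1} = y_n + h·k2.
t=0.000000, y=2.490000:
  k1 = f(0.000000, 2.490000) = -0.871500
  k2 = f(0.205000, 2.311343) = -0.605403
  y ← 2.490000 + 0.41·(-0.605403) = 2.241785
t=0.410000, y=2.241785:
  k1 = f(0.410000, 2.241785) = -0.386015
  k2 = f(0.615000, 2.162652) = -0.179970
  y ← 2.241785 + 0.41·(-0.179970) = 2.167997
y(0.82) ≈ 2.1680

2.1680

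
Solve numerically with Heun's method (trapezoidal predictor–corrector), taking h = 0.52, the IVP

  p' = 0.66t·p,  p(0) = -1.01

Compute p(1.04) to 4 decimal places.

Heun: k1 = f(t_n, p_n); k2 = f(t_n + h, p_n + h·k1); p_{n+1} = p_n + (h/2)·(k1 + k2).
t=0.000000, p=-1.010000:
  k1 = f(0.000000, -1.010000) = 0.000000
  k2 = f(0.520000, -1.010000) = -0.346632
  p ← -1.010000 + (0.52/2)·(0.000000 + (-0.346632)) = -1.100124
t=0.520000, p=-1.100124:
  k1 = f(0.520000, -1.100124) = -0.377563
  k2 = f(1.040000, -1.296457) = -0.889888
  p ← -1.100124 + (0.52/2)·(-0.377563 + (-0.889888)) = -1.429661
p(1.04) ≈ -1.4297

-1.4297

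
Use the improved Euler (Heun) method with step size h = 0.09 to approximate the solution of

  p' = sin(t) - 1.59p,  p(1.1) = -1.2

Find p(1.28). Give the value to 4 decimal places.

-0.7574

Heun: k1 = f(t_n, p_n); k2 = f(t_n + h, p_n + h·k1); p_{n+1} = p_n + (h/2)·(k1 + k2).
t=1.100000, p=-1.200000:
  k1 = f(1.100000, -1.200000) = 2.799207
  k2 = f(1.190000, -0.948071) = 2.435802
  p ← -1.200000 + (0.09/2)·(2.799207 + 2.435802) = -0.964425
t=1.190000, p=-0.964425:
  k1 = f(1.190000, -0.964425) = 2.461804
  k2 = f(1.280000, -0.742862) = 2.139167
  p ← -0.964425 + (0.09/2)·(2.461804 + 2.139167) = -0.757381
p(1.28) ≈ -0.7574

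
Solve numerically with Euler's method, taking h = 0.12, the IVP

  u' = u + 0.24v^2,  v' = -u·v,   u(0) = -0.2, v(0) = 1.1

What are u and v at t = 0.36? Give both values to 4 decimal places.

-0.1581, 1.1762

Euler on (u,v): u_{n+1} = u_n + h·u', v_{n+1} = v_n + h·v'.
0.000000: (-0.200000, 1.100000); f=(0.090400, 0.220000) → (-0.189152, 1.126400)
0.120000: (-0.189152, 1.126400); f=(0.115354, 0.213061) → (-0.175309, 1.151967)
0.240000: (-0.175309, 1.151967); f=(0.143177, 0.201951) → (-0.158128, 1.176201)
(u(0.36), v(0.36)) ≈ (-0.1581, 1.1762)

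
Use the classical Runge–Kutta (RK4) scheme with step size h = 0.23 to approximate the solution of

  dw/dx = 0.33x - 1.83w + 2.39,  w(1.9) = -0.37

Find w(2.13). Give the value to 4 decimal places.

RK4: k1 = f(x_n, w_n); k2 = f(x_n + h/2, w_n + (h/2)·k1); k3 = f(x_n + h/2, w_n + (h/2)·k2); k4 = f(x_n + h, w_n + h·k3); w_{n+1} = w_n + (h/6)·(k1 + 2k2 + 2k3 + k4).
x=1.900000, w=-0.370000:
  k1 = f(1.900000, -0.370000) = 3.694100
  k2 = f(2.015000, 0.054822) = 2.954627
  k3 = f(2.015000, -0.030218) = 3.110249
  k4 = f(2.130000, 0.345357) = 2.460896
  w ← -0.370000 + (0.23/6)·(k1 + 2k2 + 2k3 + k4) = 0.330915
w(2.13) ≈ 0.3309

0.3309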